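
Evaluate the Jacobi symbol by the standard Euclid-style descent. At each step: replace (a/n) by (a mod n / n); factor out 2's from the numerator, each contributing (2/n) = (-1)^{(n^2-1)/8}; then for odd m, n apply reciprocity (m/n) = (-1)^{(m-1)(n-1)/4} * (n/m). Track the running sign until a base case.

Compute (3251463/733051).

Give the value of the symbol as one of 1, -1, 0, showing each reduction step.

(3251463/733051): 3251463 mod 733051 = 319259, so (3251463/733051) = (319259/733051)
flip (319259/733051) -> (733051/319259): both odd, 319259 mod 4 = 3, 733051 mod 4 = 3, so the flip contributes -1; sign now -1
(733051/319259): 733051 mod 319259 = 94533, so (733051/319259) = (94533/319259)
flip (94533/319259) -> (319259/94533): both odd, 94533 mod 4 = 1, 319259 mod 4 = 3, so the flip contributes +1; sign now -1
(319259/94533): 319259 mod 94533 = 35660, so (319259/94533) = (35660/94533)
factor out 2^2: 35660 = 2^2·8915; with 94533 mod 8 = 5, (2/94533) = -1; sign now -1; continue with (8915/94533)
flip (8915/94533) -> (94533/8915): both odd, 8915 mod 4 = 3, 94533 mod 4 = 1, so the flip contributes +1; sign now -1
(94533/8915): 94533 mod 8915 = 5383, so (94533/8915) = (5383/8915)
flip (5383/8915) -> (8915/5383): both odd, 5383 mod 4 = 3, 8915 mod 4 = 3, so the flip contributes -1; sign now +1
(8915/5383): 8915 mod 5383 = 3532, so (8915/5383) = (3532/5383)
factor out 2^2: 3532 = 2^2·883; with 5383 mod 8 = 7, (2/5383) = +1; sign now +1; continue with (883/5383)
flip (883/5383) -> (5383/883): both odd, 883 mod 4 = 3, 5383 mod 4 = 3, so the flip contributes -1; sign now -1
(5383/883): 5383 mod 883 = 85, so (5383/883) = (85/883)
flip (85/883) -> (883/85): both odd, 85 mod 4 = 1, 883 mod 4 = 3, so the flip contributes +1; sign now -1
(883/85): 883 mod 85 = 33, so (883/85) = (33/85)
flip (33/85) -> (85/33): both odd, 33 mod 4 = 1, 85 mod 4 = 1, so the flip contributes +1; sign now -1
(85/33): 85 mod 33 = 19, so (85/33) = (19/33)
flip (19/33) -> (33/19): both odd, 19 mod 4 = 3, 33 mod 4 = 1, so the flip contributes +1; sign now -1
(33/19): 33 mod 19 = 14, so (33/19) = (14/19)
factor out 2^1: 14 = 2^1·7; with 19 mod 8 = 3, (2/19) = -1; sign now +1; continue with (7/19)
flip (7/19) -> (19/7): both odd, 7 mod 4 = 3, 19 mod 4 = 3, so the flip contributes -1; sign now -1
(19/7): 19 mod 7 = 5, so (19/7) = (5/7)
flip (5/7) -> (7/5): both odd, 5 mod 4 = 1, 7 mod 4 = 3, so the flip contributes +1; sign now -1
(7/5): 7 mod 5 = 2, so (7/5) = (2/5)
factor out 2^1: 2 = 2^1·1; with 5 mod 8 = 5, (2/5) = -1; sign now +1; continue with (1/5)
reached (1/5) = 1, so the symbol is +1

1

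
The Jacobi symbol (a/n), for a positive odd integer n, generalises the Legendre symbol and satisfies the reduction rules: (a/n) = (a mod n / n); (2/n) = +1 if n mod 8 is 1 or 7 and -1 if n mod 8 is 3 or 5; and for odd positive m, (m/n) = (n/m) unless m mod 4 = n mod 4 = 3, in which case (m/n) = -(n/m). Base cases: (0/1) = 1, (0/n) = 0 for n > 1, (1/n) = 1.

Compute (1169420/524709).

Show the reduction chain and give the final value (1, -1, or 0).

-1

(1169420/524709): 1169420 mod 524709 = 120002, so (1169420/524709) = (120002/524709)
factor out 2^1: 120002 = 2^1·60001; with 524709 mod 8 = 5, (2/524709) = -1; sign now -1; continue with (60001/524709)
flip (60001/524709) -> (524709/60001): both odd, 60001 mod 4 = 1, 524709 mod 4 = 1, so the flip contributes +1; sign now -1
(524709/60001): 524709 mod 60001 = 44701, so (524709/60001) = (44701/60001)
flip (44701/60001) -> (60001/44701): both odd, 44701 mod 4 = 1, 60001 mod 4 = 1, so the flip contributes +1; sign now -1
(60001/44701): 60001 mod 44701 = 15300, so (60001/44701) = (15300/44701)
factor out 2^2: 15300 = 2^2·3825; with 44701 mod 8 = 5, (2/44701) = -1; sign now -1; continue with (3825/44701)
flip (3825/44701) -> (44701/3825): both odd, 3825 mod 4 = 1, 44701 mod 4 = 1, so the flip contributes +1; sign now -1
(44701/3825): 44701 mod 3825 = 2626, so (44701/3825) = (2626/3825)
factor out 2^1: 2626 = 2^1·1313; with 3825 mod 8 = 1, (2/3825) = +1; sign now -1; continue with (1313/3825)
flip (1313/3825) -> (3825/1313): both odd, 1313 mod 4 = 1, 3825 mod 4 = 1, so the flip contributes +1; sign now -1
(3825/1313): 3825 mod 1313 = 1199, so (3825/1313) = (1199/1313)
flip (1199/1313) -> (1313/1199): both odd, 1199 mod 4 = 3, 1313 mod 4 = 1, so the flip contributes +1; sign now -1
(1313/1199): 1313 mod 1199 = 114, so (1313/1199) = (114/1199)
factor out 2^1: 114 = 2^1·57; with 1199 mod 8 = 7, (2/1199) = +1; sign now -1; continue with (57/1199)
flip (57/1199) -> (1199/57): both odd, 57 mod 4 = 1, 1199 mod 4 = 3, so the flip contributes +1; sign now -1
(1199/57): 1199 mod 57 = 2, so (1199/57) = (2/57)
factor out 2^1: 2 = 2^1·1; with 57 mod 8 = 1, (2/57) = +1; sign now -1; continue with (1/57)
reached (1/57) = 1, so the symbol is -1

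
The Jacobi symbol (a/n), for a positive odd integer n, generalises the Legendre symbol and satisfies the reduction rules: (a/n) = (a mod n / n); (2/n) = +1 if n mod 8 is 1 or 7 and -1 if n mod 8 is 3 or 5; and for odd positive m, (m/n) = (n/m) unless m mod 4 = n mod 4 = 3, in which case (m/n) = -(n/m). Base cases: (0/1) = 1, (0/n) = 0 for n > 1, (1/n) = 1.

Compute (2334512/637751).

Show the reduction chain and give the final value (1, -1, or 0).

1

(2334512/637751) = (421259/637751)   [reduce mod 637751]
reciprocity: (421259/637751) = -1·(637751/421259) since 421259 mod 4 = 3, 637751 mod 4 = 3; sign now -1
(637751/421259) = (216492/421259)   [reduce mod 421259]
216492 = 2^2·54123; (2/421259) = -1 since 421259 mod 8 = 3, so (216492/421259) = (-1)^2·(54123/421259); sign now -1
reciprocity: (54123/421259) = -1·(421259/54123) since 54123 mod 4 = 3, 421259 mod 4 = 3; sign now +1
(421259/54123) = (42398/54123)   [reduce mod 54123]
42398 = 2^1·21199; (2/54123) = -1 since 54123 mod 8 = 3, so (42398/54123) = (-1)^1·(21199/54123); sign now -1
reciprocity: (21199/54123) = -1·(54123/21199) since 21199 mod 4 = 3, 54123 mod 4 = 3; sign now +1
(54123/21199) = (11725/21199)   [reduce mod 21199]
reciprocity: (11725/21199) = +1·(21199/11725) since 11725 mod 4 = 1, 21199 mod 4 = 3; sign now +1
(21199/11725) = (9474/11725)   [reduce mod 11725]
9474 = 2^1·4737; (2/11725) = -1 since 11725 mod 8 = 5, so (9474/11725) = (-1)^1·(4737/11725); sign now -1
reciprocity: (4737/11725) = +1·(11725/4737) since 4737 mod 4 = 1, 11725 mod 4 = 1; sign now -1
(11725/4737) = (2251/4737)   [reduce mod 4737]
reciprocity: (2251/4737) = +1·(4737/2251) since 2251 mod 4 = 3, 4737 mod 4 = 1; sign now -1
(4737/2251) = (235/2251)   [reduce mod 2251]
reciprocity: (235/2251) = -1·(2251/235) since 235 mod 4 = 3, 2251 mod 4 = 3; sign now +1
(2251/235) = (136/235)   [reduce mod 235]
136 = 2^3·17; (2/235) = -1 since 235 mod 8 = 3, so (136/235) = (-1)^3·(17/235); sign now -1
reciprocity: (17/235) = +1·(235/17) since 17 mod 4 = 1, 235 mod 4 = 3; sign now -1
(235/17) = (14/17)   [reduce mod 17]
14 = 2^1·7; (2/17) = +1 since 17 mod 8 = 1, so (14/17) = (+1)^1·(7/17); sign now -1
reciprocity: (7/17) = +1·(17/7) since 7 mod 4 = 3, 17 mod 4 = 1; sign now -1
(17/7) = (3/7)   [reduce mod 7]
reciprocity: (3/7) = -1·(7/3) since 3 mod 4 = 3, 7 mod 4 = 3; sign now +1
(7/3) = (1/3)   [reduce mod 3]
(1/3) = 1; final value = sign = +1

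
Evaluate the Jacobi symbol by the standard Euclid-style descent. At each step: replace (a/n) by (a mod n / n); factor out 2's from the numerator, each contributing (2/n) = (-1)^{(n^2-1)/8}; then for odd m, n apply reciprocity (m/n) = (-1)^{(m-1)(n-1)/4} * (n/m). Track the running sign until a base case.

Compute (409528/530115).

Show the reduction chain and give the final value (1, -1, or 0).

409528 = 2^3·51191; (2/530115) = -1 since 530115 mod 8 = 3, so (409528/530115) = (-1)^3·(51191/530115); sign now -1
reciprocity: (51191/530115) = -1·(530115/51191) since 51191 mod 4 = 3, 530115 mod 4 = 3; sign now +1
(530115/51191) = (18205/51191)   [reduce mod 51191]
reciprocity: (18205/51191) = +1·(51191/18205) since 18205 mod 4 = 1, 51191 mod 4 = 3; sign now +1
(51191/18205) = (14781/18205)   [reduce mod 18205]
reciprocity: (14781/18205) = +1·(18205/14781) since 14781 mod 4 = 1, 18205 mod 4 = 1; sign now +1
(18205/14781) = (3424/14781)   [reduce mod 14781]
3424 = 2^5·107; (2/14781) = -1 since 14781 mod 8 = 5, so (3424/14781) = (-1)^5·(107/14781); sign now -1
reciprocity: (107/14781) = +1·(14781/107) since 107 mod 4 = 3, 14781 mod 4 = 1; sign now -1
(14781/107) = (15/107)   [reduce mod 107]
reciprocity: (15/107) = -1·(107/15) since 15 mod 4 = 3, 107 mod 4 = 3; sign now +1
(107/15) = (2/15)   [reduce mod 15]
2 = 2^1·1; (2/15) = +1 since 15 mod 8 = 7, so (2/15) = (+1)^1·(1/15); sign now +1
(1/15) = 1; final value = sign = +1

1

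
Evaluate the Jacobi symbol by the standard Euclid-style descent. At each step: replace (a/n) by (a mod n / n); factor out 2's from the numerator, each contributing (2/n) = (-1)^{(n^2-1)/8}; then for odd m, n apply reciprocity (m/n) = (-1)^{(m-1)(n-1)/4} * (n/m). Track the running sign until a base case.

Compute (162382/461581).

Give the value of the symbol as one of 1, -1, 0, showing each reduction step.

-1

162382 = 2^1·81191; (2/461581) = -1 since 461581 mod 8 = 5, so (162382/461581) = (-1)^1·(81191/461581); sign now -1
reciprocity: (81191/461581) = +1·(461581/81191) since 81191 mod 4 = 3, 461581 mod 4 = 1; sign now -1
(461581/81191) = (55626/81191)   [reduce mod 81191]
55626 = 2^1·27813; (2/81191) = +1 since 81191 mod 8 = 7, so (55626/81191) = (+1)^1·(27813/81191); sign now -1
reciprocity: (27813/81191) = +1·(81191/27813) since 27813 mod 4 = 1, 81191 mod 4 = 3; sign now -1
(81191/27813) = (25565/27813)   [reduce mod 27813]
reciprocity: (25565/27813) = +1·(27813/25565) since 25565 mod 4 = 1, 27813 mod 4 = 1; sign now -1
(27813/25565) = (2248/25565)   [reduce mod 25565]
2248 = 2^3·281; (2/25565) = -1 since 25565 mod 8 = 5, so (2248/25565) = (-1)^3·(281/25565); sign now +1
reciprocity: (281/25565) = +1·(25565/281) since 281 mod 4 = 1, 25565 mod 4 = 1; sign now +1
(25565/281) = (275/281)   [reduce mod 281]
reciprocity: (275/281) = +1·(281/275) since 275 mod 4 = 3, 281 mod 4 = 1; sign now +1
(281/275) = (6/275)   [reduce mod 275]
6 = 2^1·3; (2/275) = -1 since 275 mod 8 = 3, so (6/275) = (-1)^1·(3/275); sign now -1
reciprocity: (3/275) = -1·(275/3) since 3 mod 4 = 3, 275 mod 4 = 3; sign now +1
(275/3) = (2/3)   [reduce mod 3]
2 = 2^1·1; (2/3) = -1 since 3 mod 8 = 3, so (2/3) = (-1)^1·(1/3); sign now -1
(1/3) = 1; final value = sign = -1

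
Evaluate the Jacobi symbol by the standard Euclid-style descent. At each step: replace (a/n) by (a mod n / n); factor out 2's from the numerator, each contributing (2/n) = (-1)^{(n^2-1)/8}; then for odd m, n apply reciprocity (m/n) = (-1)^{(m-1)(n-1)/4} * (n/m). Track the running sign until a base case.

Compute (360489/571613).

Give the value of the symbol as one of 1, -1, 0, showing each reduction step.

-1

flip (360489/571613) -> (571613/360489): both odd, 360489 mod 4 = 1, 571613 mod 4 = 1, so the flip contributes +1; sign now +1
(571613/360489): 571613 mod 360489 = 211124, so (571613/360489) = (211124/360489)
factor out 2^2: 211124 = 2^2·52781; with 360489 mod 8 = 1, (2/360489) = +1; sign now +1; continue with (52781/360489)
flip (52781/360489) -> (360489/52781): both odd, 52781 mod 4 = 1, 360489 mod 4 = 1, so the flip contributes +1; sign now +1
(360489/52781): 360489 mod 52781 = 43803, so (360489/52781) = (43803/52781)
flip (43803/52781) -> (52781/43803): both odd, 43803 mod 4 = 3, 52781 mod 4 = 1, so the flip contributes +1; sign now +1
(52781/43803): 52781 mod 43803 = 8978, so (52781/43803) = (8978/43803)
factor out 2^1: 8978 = 2^1·4489; with 43803 mod 8 = 3, (2/43803) = -1; sign now -1; continue with (4489/43803)
flip (4489/43803) -> (43803/4489): both odd, 4489 mod 4 = 1, 43803 mod 4 = 3, so the flip contributes +1; sign now -1
(43803/4489): 43803 mod 4489 = 3402, so (43803/4489) = (3402/4489)
factor out 2^1: 3402 = 2^1·1701; with 4489 mod 8 = 1, (2/4489) = +1; sign now -1; continue with (1701/4489)
flip (1701/4489) -> (4489/1701): both odd, 1701 mod 4 = 1, 4489 mod 4 = 1, so the flip contributes +1; sign now -1
(4489/1701): 4489 mod 1701 = 1087, so (4489/1701) = (1087/1701)
flip (1087/1701) -> (1701/1087): both odd, 1087 mod 4 = 3, 1701 mod 4 = 1, so the flip contributes +1; sign now -1
(1701/1087): 1701 mod 1087 = 614, so (1701/1087) = (614/1087)
factor out 2^1: 614 = 2^1·307; with 1087 mod 8 = 7, (2/1087) = +1; sign now -1; continue with (307/1087)
flip (307/1087) -> (1087/307): both odd, 307 mod 4 = 3, 1087 mod 4 = 3, so the flip contributes -1; sign now +1
(1087/307): 1087 mod 307 = 166, so (1087/307) = (166/307)
factor out 2^1: 166 = 2^1·83; with 307 mod 8 = 3, (2/307) = -1; sign now -1; continue with (83/307)
flip (83/307) -> (307/83): both odd, 83 mod 4 = 3, 307 mod 4 = 3, so the flip contributes -1; sign now +1
(307/83): 307 mod 83 = 58, so (307/83) = (58/83)
factor out 2^1: 58 = 2^1·29; with 83 mod 8 = 3, (2/83) = -1; sign now -1; continue with (29/83)
flip (29/83) -> (83/29): both odd, 29 mod 4 = 1, 83 mod 4 = 3, so the flip contributes +1; sign now -1
(83/29): 83 mod 29 = 25, so (83/29) = (25/29)
flip (25/29) -> (29/25): both odd, 25 mod 4 = 1, 29 mod 4 = 1, so the flip contributes +1; sign now -1
(29/25): 29 mod 25 = 4, so (29/25) = (4/25)
factor out 2^2: 4 = 2^2·1; with 25 mod 8 = 1, (2/25) = +1; sign now -1; continue with (1/25)
reached (1/25) = 1, so the symbol is -1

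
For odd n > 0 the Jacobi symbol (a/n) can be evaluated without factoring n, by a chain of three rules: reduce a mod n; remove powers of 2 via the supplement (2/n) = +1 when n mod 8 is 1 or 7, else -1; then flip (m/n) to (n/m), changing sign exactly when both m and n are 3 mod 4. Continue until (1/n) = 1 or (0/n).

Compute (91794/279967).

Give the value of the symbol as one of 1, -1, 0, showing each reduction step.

-1

91794 = 2^1·45897; (2/279967) = +1 since 279967 mod 8 = 7, so (91794/279967) = (+1)^1·(45897/279967); sign now +1
reciprocity: (45897/279967) = +1·(279967/45897) since 45897 mod 4 = 1, 279967 mod 4 = 3; sign now +1
(279967/45897) = (4585/45897)   [reduce mod 45897]
reciprocity: (4585/45897) = +1·(45897/4585) since 4585 mod 4 = 1, 45897 mod 4 = 1; sign now +1
(45897/4585) = (47/4585)   [reduce mod 4585]
reciprocity: (47/4585) = +1·(4585/47) since 47 mod 4 = 3, 4585 mod 4 = 1; sign now +1
(4585/47) = (26/47)   [reduce mod 47]
26 = 2^1·13; (2/47) = +1 since 47 mod 8 = 7, so (26/47) = (+1)^1·(13/47); sign now +1
reciprocity: (13/47) = +1·(47/13) since 13 mod 4 = 1, 47 mod 4 = 3; sign now +1
(47/13) = (8/13)   [reduce mod 13]
8 = 2^3·1; (2/13) = -1 since 13 mod 8 = 5, so (8/13) = (-1)^3·(1/13); sign now -1
(1/13) = 1; final value = sign = -1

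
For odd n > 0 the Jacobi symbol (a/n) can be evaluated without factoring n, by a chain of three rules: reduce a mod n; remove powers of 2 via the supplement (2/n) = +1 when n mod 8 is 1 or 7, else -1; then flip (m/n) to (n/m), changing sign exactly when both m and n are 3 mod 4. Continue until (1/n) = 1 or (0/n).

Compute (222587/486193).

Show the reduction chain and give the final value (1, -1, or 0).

-1

reciprocity: (222587/486193) = +1·(486193/222587) since 222587 mod 4 = 3, 486193 mod 4 = 1; sign now +1
(486193/222587) = (41019/222587)   [reduce mod 222587]
reciprocity: (41019/222587) = -1·(222587/41019) since 41019 mod 4 = 3, 222587 mod 4 = 3; sign now -1
(222587/41019) = (17492/41019)   [reduce mod 41019]
17492 = 2^2·4373; (2/41019) = -1 since 41019 mod 8 = 3, so (17492/41019) = (-1)^2·(4373/41019); sign now -1
reciprocity: (4373/41019) = +1·(41019/4373) since 4373 mod 4 = 1, 41019 mod 4 = 3; sign now -1
(41019/4373) = (1662/4373)   [reduce mod 4373]
1662 = 2^1·831; (2/4373) = -1 since 4373 mod 8 = 5, so (1662/4373) = (-1)^1·(831/4373); sign now +1
reciprocity: (831/4373) = +1·(4373/831) since 831 mod 4 = 3, 4373 mod 4 = 1; sign now +1
(4373/831) = (218/831)   [reduce mod 831]
218 = 2^1·109; (2/831) = +1 since 831 mod 8 = 7, so (218/831) = (+1)^1·(109/831); sign now +1
reciprocity: (109/831) = +1·(831/109) since 109 mod 4 = 1, 831 mod 4 = 3; sign now +1
(831/109) = (68/109)   [reduce mod 109]
68 = 2^2·17; (2/109) = -1 since 109 mod 8 = 5, so (68/109) = (-1)^2·(17/109); sign now +1
reciprocity: (17/109) = +1·(109/17) since 17 mod 4 = 1, 109 mod 4 = 1; sign now +1
(109/17) = (7/17)   [reduce mod 17]
reciprocity: (7/17) = +1·(17/7) since 7 mod 4 = 3, 17 mod 4 = 1; sign now +1
(17/7) = (3/7)   [reduce mod 7]
reciprocity: (3/7) = -1·(7/3) since 3 mod 4 = 3, 7 mod 4 = 3; sign now -1
(7/3) = (1/3)   [reduce mod 3]
(1/3) = 1; final value = sign = -1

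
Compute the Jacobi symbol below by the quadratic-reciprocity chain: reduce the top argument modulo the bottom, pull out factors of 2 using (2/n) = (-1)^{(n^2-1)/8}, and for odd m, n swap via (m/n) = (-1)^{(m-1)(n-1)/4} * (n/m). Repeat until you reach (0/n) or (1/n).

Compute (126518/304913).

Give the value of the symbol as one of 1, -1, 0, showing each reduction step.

126518 = 2^1·63259; (2/304913) = +1 since 304913 mod 8 = 1, so (126518/304913) = (+1)^1·(63259/304913); sign now +1
reciprocity: (63259/304913) = +1·(304913/63259) since 63259 mod 4 = 3, 304913 mod 4 = 1; sign now +1
(304913/63259) = (51877/63259)   [reduce mod 63259]
reciprocity: (51877/63259) = +1·(63259/51877) since 51877 mod 4 = 1, 63259 mod 4 = 3; sign now +1
(63259/51877) = (11382/51877)   [reduce mod 51877]
11382 = 2^1·5691; (2/51877) = -1 since 51877 mod 8 = 5, so (11382/51877) = (-1)^1·(5691/51877); sign now -1
reciprocity: (5691/51877) = +1·(51877/5691) since 5691 mod 4 = 3, 51877 mod 4 = 1; sign now -1
(51877/5691) = (658/5691)   [reduce mod 5691]
658 = 2^1·329; (2/5691) = -1 since 5691 mod 8 = 3, so (658/5691) = (-1)^1·(329/5691); sign now +1
reciprocity: (329/5691) = +1·(5691/329) since 329 mod 4 = 1, 5691 mod 4 = 3; sign now +1
(5691/329) = (98/329)   [reduce mod 329]
98 = 2^1·49; (2/329) = +1 since 329 mod 8 = 1, so (98/329) = (+1)^1·(49/329); sign now +1
reciprocity: (49/329) = +1·(329/49) since 49 mod 4 = 1, 329 mod 4 = 1; sign now +1
(329/49) = (35/49)   [reduce mod 49]
reciprocity: (35/49) = +1·(49/35) since 35 mod 4 = 3, 49 mod 4 = 1; sign now +1
(49/35) = (14/35)   [reduce mod 35]
14 = 2^1·7; (2/35) = -1 since 35 mod 8 = 3, so (14/35) = (-1)^1·(7/35); sign now -1
reciprocity: (7/35) = -1·(35/7) since 7 mod 4 = 3, 35 mod 4 = 3; sign now +1
(35/7) = (0/7)   [reduce mod 7]
(0/7) = 0   [gcd(a, n) > 1]; final value = 0

0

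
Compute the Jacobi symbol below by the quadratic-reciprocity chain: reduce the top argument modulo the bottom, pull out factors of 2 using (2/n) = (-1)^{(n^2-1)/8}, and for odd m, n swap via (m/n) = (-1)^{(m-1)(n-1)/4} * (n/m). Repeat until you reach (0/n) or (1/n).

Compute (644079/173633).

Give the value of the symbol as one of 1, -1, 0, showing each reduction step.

(644079/173633) = (123180/173633)   [reduce mod 173633]
123180 = 2^2·30795; (2/173633) = +1 since 173633 mod 8 = 1, so (123180/173633) = (+1)^2·(30795/173633); sign now +1
reciprocity: (30795/173633) = +1·(173633/30795) since 30795 mod 4 = 3, 173633 mod 4 = 1; sign now +1
(173633/30795) = (19658/30795)   [reduce mod 30795]
19658 = 2^1·9829; (2/30795) = -1 since 30795 mod 8 = 3, so (19658/30795) = (-1)^1·(9829/30795); sign now -1
reciprocity: (9829/30795) = +1·(30795/9829) since 9829 mod 4 = 1, 30795 mod 4 = 3; sign now -1
(30795/9829) = (1308/9829)   [reduce mod 9829]
1308 = 2^2·327; (2/9829) = -1 since 9829 mod 8 = 5, so (1308/9829) = (-1)^2·(327/9829); sign now -1
reciprocity: (327/9829) = +1·(9829/327) since 327 mod 4 = 3, 9829 mod 4 = 1; sign now -1
(9829/327) = (19/327)   [reduce mod 327]
reciprocity: (19/327) = -1·(327/19) since 19 mod 4 = 3, 327 mod 4 = 3; sign now +1
(327/19) = (4/19)   [reduce mod 19]
4 = 2^2·1; (2/19) = -1 since 19 mod 8 = 3, so (4/19) = (-1)^2·(1/19); sign now +1
(1/19) = 1; final value = sign = +1

1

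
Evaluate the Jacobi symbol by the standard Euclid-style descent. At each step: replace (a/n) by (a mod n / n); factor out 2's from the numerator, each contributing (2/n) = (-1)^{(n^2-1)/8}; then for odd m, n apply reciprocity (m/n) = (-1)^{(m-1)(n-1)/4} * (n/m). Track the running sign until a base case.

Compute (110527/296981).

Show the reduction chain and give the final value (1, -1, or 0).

flip (110527/296981) -> (296981/110527): both odd, 110527 mod 4 = 3, 296981 mod 4 = 1, so the flip contributes +1; sign now +1
(296981/110527): 296981 mod 110527 = 75927, so (296981/110527) = (75927/110527)
flip (75927/110527) -> (110527/75927): both odd, 75927 mod 4 = 3, 110527 mod 4 = 3, so the flip contributes -1; sign now -1
(110527/75927): 110527 mod 75927 = 34600, so (110527/75927) = (34600/75927)
factor out 2^3: 34600 = 2^3·4325; with 75927 mod 8 = 7, (2/75927) = +1; sign now -1; continue with (4325/75927)
flip (4325/75927) -> (75927/4325): both odd, 4325 mod 4 = 1, 75927 mod 4 = 3, so the flip contributes +1; sign now -1
(75927/4325): 75927 mod 4325 = 2402, so (75927/4325) = (2402/4325)
factor out 2^1: 2402 = 2^1·1201; with 4325 mod 8 = 5, (2/4325) = -1; sign now +1; continue with (1201/4325)
flip (1201/4325) -> (4325/1201): both odd, 1201 mod 4 = 1, 4325 mod 4 = 1, so the flip contributes +1; sign now +1
(4325/1201): 4325 mod 1201 = 722, so (4325/1201) = (722/1201)
factor out 2^1: 722 = 2^1·361; with 1201 mod 8 = 1, (2/1201) = +1; sign now +1; continue with (361/1201)
flip (361/1201) -> (1201/361): both odd, 361 mod 4 = 1, 1201 mod 4 = 1, so the flip contributes +1; sign now +1
(1201/361): 1201 mod 361 = 118, so (1201/361) = (118/361)
factor out 2^1: 118 = 2^1·59; with 361 mod 8 = 1, (2/361) = +1; sign now +1; continue with (59/361)
flip (59/361) -> (361/59): both odd, 59 mod 4 = 3, 361 mod 4 = 1, so the flip contributes +1; sign now +1
(361/59): 361 mod 59 = 7, so (361/59) = (7/59)
flip (7/59) -> (59/7): both odd, 7 mod 4 = 3, 59 mod 4 = 3, so the flip contributes -1; sign now -1
(59/7): 59 mod 7 = 3, so (59/7) = (3/7)
flip (3/7) -> (7/3): both odd, 3 mod 4 = 3, 7 mod 4 = 3, so the flip contributes -1; sign now +1
(7/3): 7 mod 3 = 1, so (7/3) = (1/3)
reached (1/3) = 1, so the symbol is +1

1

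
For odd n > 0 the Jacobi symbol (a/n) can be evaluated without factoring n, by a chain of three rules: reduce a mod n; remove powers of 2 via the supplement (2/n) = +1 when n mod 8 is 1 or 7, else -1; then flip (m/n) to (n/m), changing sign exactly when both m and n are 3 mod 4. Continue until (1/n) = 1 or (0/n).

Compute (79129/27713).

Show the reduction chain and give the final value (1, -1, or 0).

-1

(79129/27713): 79129 mod 27713 = 23703, so (79129/27713) = (23703/27713)
flip (23703/27713) -> (27713/23703): both odd, 23703 mod 4 = 3, 27713 mod 4 = 1, so the flip contributes +1; sign now +1
(27713/23703): 27713 mod 23703 = 4010, so (27713/23703) = (4010/23703)
factor out 2^1: 4010 = 2^1·2005; with 23703 mod 8 = 7, (2/23703) = +1; sign now +1; continue with (2005/23703)
flip (2005/23703) -> (23703/2005): both odd, 2005 mod 4 = 1, 23703 mod 4 = 3, so the flip contributes +1; sign now +1
(23703/2005): 23703 mod 2005 = 1648, so (23703/2005) = (1648/2005)
factor out 2^4: 1648 = 2^4·103; with 2005 mod 8 = 5, (2/2005) = -1; sign now +1; continue with (103/2005)
flip (103/2005) -> (2005/103): both odd, 103 mod 4 = 3, 2005 mod 4 = 1, so the flip contributes +1; sign now +1
(2005/103): 2005 mod 103 = 48, so (2005/103) = (48/103)
factor out 2^4: 48 = 2^4·3; with 103 mod 8 = 7, (2/103) = +1; sign now +1; continue with (3/103)
flip (3/103) -> (103/3): both odd, 3 mod 4 = 3, 103 mod 4 = 3, so the flip contributes -1; sign now -1
(103/3): 103 mod 3 = 1, so (103/3) = (1/3)
reached (1/3) = 1, so the symbol is -1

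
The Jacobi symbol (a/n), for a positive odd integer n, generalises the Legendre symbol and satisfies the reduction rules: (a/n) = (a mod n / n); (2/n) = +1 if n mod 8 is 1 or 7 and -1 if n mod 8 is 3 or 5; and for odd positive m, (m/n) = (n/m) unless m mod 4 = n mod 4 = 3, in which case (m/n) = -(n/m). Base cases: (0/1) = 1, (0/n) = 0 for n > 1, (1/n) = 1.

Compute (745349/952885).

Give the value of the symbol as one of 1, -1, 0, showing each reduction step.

-1

reciprocity: (745349/952885) = +1·(952885/745349) since 745349 mod 4 = 1, 952885 mod 4 = 1; sign now +1
(952885/745349) = (207536/745349)   [reduce mod 745349]
207536 = 2^4·12971; (2/745349) = -1 since 745349 mod 8 = 5, so (207536/745349) = (-1)^4·(12971/745349); sign now +1
reciprocity: (12971/745349) = +1·(745349/12971) since 12971 mod 4 = 3, 745349 mod 4 = 1; sign now +1
(745349/12971) = (6002/12971)   [reduce mod 12971]
6002 = 2^1·3001; (2/12971) = -1 since 12971 mod 8 = 3, so (6002/12971) = (-1)^1·(3001/12971); sign now -1
reciprocity: (3001/12971) = +1·(12971/3001) since 3001 mod 4 = 1, 12971 mod 4 = 3; sign now -1
(12971/3001) = (967/3001)   [reduce mod 3001]
reciprocity: (967/3001) = +1·(3001/967) since 967 mod 4 = 3, 3001 mod 4 = 1; sign now -1
(3001/967) = (100/967)   [reduce mod 967]
100 = 2^2·25; (2/967) = +1 since 967 mod 8 = 7, so (100/967) = (+1)^2·(25/967); sign now -1
reciprocity: (25/967) = +1·(967/25) since 25 mod 4 = 1, 967 mod 4 = 3; sign now -1
(967/25) = (17/25)   [reduce mod 25]
reciprocity: (17/25) = +1·(25/17) since 17 mod 4 = 1, 25 mod 4 = 1; sign now -1
(25/17) = (8/17)   [reduce mod 17]
8 = 2^3·1; (2/17) = +1 since 17 mod 8 = 1, so (8/17) = (+1)^3·(1/17); sign now -1
(1/17) = 1; final value = sign = -1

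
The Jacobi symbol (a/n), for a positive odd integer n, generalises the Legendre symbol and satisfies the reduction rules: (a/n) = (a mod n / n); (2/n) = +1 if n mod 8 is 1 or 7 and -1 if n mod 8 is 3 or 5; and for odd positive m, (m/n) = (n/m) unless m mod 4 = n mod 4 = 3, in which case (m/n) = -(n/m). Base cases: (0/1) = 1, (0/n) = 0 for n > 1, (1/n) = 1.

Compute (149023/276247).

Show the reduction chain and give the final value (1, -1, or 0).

flip (149023/276247) -> (276247/149023): both odd, 149023 mod 4 = 3, 276247 mod 4 = 3, so the flip contributes -1; sign now -1
(276247/149023): 276247 mod 149023 = 127224, so (276247/149023) = (127224/149023)
factor out 2^3: 127224 = 2^3·15903; with 149023 mod 8 = 7, (2/149023) = +1; sign now -1; continue with (15903/149023)
flip (15903/149023) -> (149023/15903): both odd, 15903 mod 4 = 3, 149023 mod 4 = 3, so the flip contributes -1; sign now +1
(149023/15903): 149023 mod 15903 = 5896, so (149023/15903) = (5896/15903)
factor out 2^3: 5896 = 2^3·737; with 15903 mod 8 = 7, (2/15903) = +1; sign now +1; continue with (737/15903)
flip (737/15903) -> (15903/737): both odd, 737 mod 4 = 1, 15903 mod 4 = 3, so the flip contributes +1; sign now +1
(15903/737): 15903 mod 737 = 426, so (15903/737) = (426/737)
factor out 2^1: 426 = 2^1·213; with 737 mod 8 = 1, (2/737) = +1; sign now +1; continue with (213/737)
flip (213/737) -> (737/213): both odd, 213 mod 4 = 1, 737 mod 4 = 1, so the flip contributes +1; sign now +1
(737/213): 737 mod 213 = 98, so (737/213) = (98/213)
factor out 2^1: 98 = 2^1·49; with 213 mod 8 = 5, (2/213) = -1; sign now -1; continue with (49/213)
flip (49/213) -> (213/49): both odd, 49 mod 4 = 1, 213 mod 4 = 1, so the flip contributes +1; sign now -1
(213/49): 213 mod 49 = 17, so (213/49) = (17/49)
flip (17/49) -> (49/17): both odd, 17 mod 4 = 1, 49 mod 4 = 1, so the flip contributes +1; sign now -1
(49/17): 49 mod 17 = 15, so (49/17) = (15/17)
flip (15/17) -> (17/15): both odd, 15 mod 4 = 3, 17 mod 4 = 1, so the flip contributes +1; sign now -1
(17/15): 17 mod 15 = 2, so (17/15) = (2/15)
factor out 2^1: 2 = 2^1·1; with 15 mod 8 = 7, (2/15) = +1; sign now -1; continue with (1/15)
reached (1/15) = 1, so the symbol is -1

-1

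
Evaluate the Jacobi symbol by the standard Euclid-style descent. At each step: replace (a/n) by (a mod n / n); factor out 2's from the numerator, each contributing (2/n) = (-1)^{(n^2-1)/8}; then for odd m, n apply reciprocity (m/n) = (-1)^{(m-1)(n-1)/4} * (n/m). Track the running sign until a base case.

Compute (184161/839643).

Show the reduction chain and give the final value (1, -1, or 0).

flip (184161/839643) -> (839643/184161): both odd, 184161 mod 4 = 1, 839643 mod 4 = 3, so the flip contributes +1; sign now +1
(839643/184161): 839643 mod 184161 = 102999, so (839643/184161) = (102999/184161)
flip (102999/184161) -> (184161/102999): both odd, 102999 mod 4 = 3, 184161 mod 4 = 1, so the flip contributes +1; sign now +1
(184161/102999): 184161 mod 102999 = 81162, so (184161/102999) = (81162/102999)
factor out 2^1: 81162 = 2^1·40581; with 102999 mod 8 = 7, (2/102999) = +1; sign now +1; continue with (40581/102999)
flip (40581/102999) -> (102999/40581): both odd, 40581 mod 4 = 1, 102999 mod 4 = 3, so the flip contributes +1; sign now +1
(102999/40581): 102999 mod 40581 = 21837, so (102999/40581) = (21837/40581)
flip (21837/40581) -> (40581/21837): both odd, 21837 mod 4 = 1, 40581 mod 4 = 1, so the flip contributes +1; sign now +1
(40581/21837): 40581 mod 21837 = 18744, so (40581/21837) = (18744/21837)
factor out 2^3: 18744 = 2^3·2343; with 21837 mod 8 = 5, (2/21837) = -1; sign now -1; continue with (2343/21837)
flip (2343/21837) -> (21837/2343): both odd, 2343 mod 4 = 3, 21837 mod 4 = 1, so the flip contributes +1; sign now -1
(21837/2343): 21837 mod 2343 = 750, so (21837/2343) = (750/2343)
factor out 2^1: 750 = 2^1·375; with 2343 mod 8 = 7, (2/2343) = +1; sign now -1; continue with (375/2343)
flip (375/2343) -> (2343/375): both odd, 375 mod 4 = 3, 2343 mod 4 = 3, so the flip contributes -1; sign now +1
(2343/375): 2343 mod 375 = 93, so (2343/375) = (93/375)
flip (93/375) -> (375/93): both odd, 93 mod 4 = 1, 375 mod 4 = 3, so the flip contributes +1; sign now +1
(375/93): 375 mod 93 = 3, so (375/93) = (3/93)
flip (3/93) -> (93/3): both odd, 3 mod 4 = 3, 93 mod 4 = 1, so the flip contributes +1; sign now +1
(93/3): 93 mod 3 = 0, so (93/3) = (0/3)
reached (0/3); gcd(a, n) > 1, so (0/3) = 0 and the symbol is 0

0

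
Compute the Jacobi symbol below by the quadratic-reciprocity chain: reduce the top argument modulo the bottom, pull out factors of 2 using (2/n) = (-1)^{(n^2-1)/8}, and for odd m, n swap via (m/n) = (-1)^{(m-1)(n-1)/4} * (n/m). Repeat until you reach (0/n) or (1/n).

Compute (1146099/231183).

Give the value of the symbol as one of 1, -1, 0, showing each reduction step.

0

(1146099/231183): 1146099 mod 231183 = 221367, so (1146099/231183) = (221367/231183)
flip (221367/231183) -> (231183/221367): both odd, 221367 mod 4 = 3, 231183 mod 4 = 3, so the flip contributes -1; sign now -1
(231183/221367): 231183 mod 221367 = 9816, so (231183/221367) = (9816/221367)
factor out 2^3: 9816 = 2^3·1227; with 221367 mod 8 = 7, (2/221367) = +1; sign now -1; continue with (1227/221367)
flip (1227/221367) -> (221367/1227): both odd, 1227 mod 4 = 3, 221367 mod 4 = 3, so the flip contributes -1; sign now +1
(221367/1227): 221367 mod 1227 = 507, so (221367/1227) = (507/1227)
flip (507/1227) -> (1227/507): both odd, 507 mod 4 = 3, 1227 mod 4 = 3, so the flip contributes -1; sign now -1
(1227/507): 1227 mod 507 = 213, so (1227/507) = (213/507)
flip (213/507) -> (507/213): both odd, 213 mod 4 = 1, 507 mod 4 = 3, so the flip contributes +1; sign now -1
(507/213): 507 mod 213 = 81, so (507/213) = (81/213)
flip (81/213) -> (213/81): both odd, 81 mod 4 = 1, 213 mod 4 = 1, so the flip contributes +1; sign now -1
(213/81): 213 mod 81 = 51, so (213/81) = (51/81)
flip (51/81) -> (81/51): both odd, 51 mod 4 = 3, 81 mod 4 = 1, so the flip contributes +1; sign now -1
(81/51): 81 mod 51 = 30, so (81/51) = (30/51)
factor out 2^1: 30 = 2^1·15; with 51 mod 8 = 3, (2/51) = -1; sign now +1; continue with (15/51)
flip (15/51) -> (51/15): both odd, 15 mod 4 = 3, 51 mod 4 = 3, so the flip contributes -1; sign now -1
(51/15): 51 mod 15 = 6, so (51/15) = (6/15)
factor out 2^1: 6 = 2^1·3; with 15 mod 8 = 7, (2/15) = +1; sign now -1; continue with (3/15)
flip (3/15) -> (15/3): both odd, 3 mod 4 = 3, 15 mod 4 = 3, so the flip contributes -1; sign now +1
(15/3): 15 mod 3 = 0, so (15/3) = (0/3)
reached (0/3); gcd(a, n) > 1, so (0/3) = 0 and the symbol is 0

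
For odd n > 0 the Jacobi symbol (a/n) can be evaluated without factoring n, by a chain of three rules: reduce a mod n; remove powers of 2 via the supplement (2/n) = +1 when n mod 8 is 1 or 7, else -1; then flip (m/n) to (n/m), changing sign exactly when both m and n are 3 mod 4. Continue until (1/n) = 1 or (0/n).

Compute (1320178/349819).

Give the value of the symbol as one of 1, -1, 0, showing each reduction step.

(1320178/349819) = (270721/349819)   [reduce mod 349819]
reciprocity: (270721/349819) = +1·(349819/270721) since 270721 mod 4 = 1, 349819 mod 4 = 3; sign now +1
(349819/270721) = (79098/270721)   [reduce mod 270721]
79098 = 2^1·39549; (2/270721) = +1 since 270721 mod 8 = 1, so (79098/270721) = (+1)^1·(39549/270721); sign now +1
reciprocity: (39549/270721) = +1·(270721/39549) since 39549 mod 4 = 1, 270721 mod 4 = 1; sign now +1
(270721/39549) = (33427/39549)   [reduce mod 39549]
reciprocity: (33427/39549) = +1·(39549/33427) since 33427 mod 4 = 3, 39549 mod 4 = 1; sign now +1
(39549/33427) = (6122/33427)   [reduce mod 33427]
6122 = 2^1·3061; (2/33427) = -1 since 33427 mod 8 = 3, so (6122/33427) = (-1)^1·(3061/33427); sign now -1
reciprocity: (3061/33427) = +1·(33427/3061) since 3061 mod 4 = 1, 33427 mod 4 = 3; sign now -1
(33427/3061) = (2817/3061)   [reduce mod 3061]
reciprocity: (2817/3061) = +1·(3061/2817) since 2817 mod 4 = 1, 3061 mod 4 = 1; sign now -1
(3061/2817) = (244/2817)   [reduce mod 2817]
244 = 2^2·61; (2/2817) = +1 since 2817 mod 8 = 1, so (244/2817) = (+1)^2·(61/2817); sign now -1
reciprocity: (61/2817) = +1·(2817/61) since 61 mod 4 = 1, 2817 mod 4 = 1; sign now -1
(2817/61) = (11/61)   [reduce mod 61]
reciprocity: (11/61) = +1·(61/11) since 11 mod 4 = 3, 61 mod 4 = 1; sign now -1
(61/11) = (6/11)   [reduce mod 11]
6 = 2^1·3; (2/11) = -1 since 11 mod 8 = 3, so (6/11) = (-1)^1·(3/11); sign now +1
reciprocity: (3/11) = -1·(11/3) since 3 mod 4 = 3, 11 mod 4 = 3; sign now -1
(11/3) = (2/3)   [reduce mod 3]
2 = 2^1·1; (2/3) = -1 since 3 mod 8 = 3, so (2/3) = (-1)^1·(1/3); sign now +1
(1/3) = 1; final value = sign = +1

1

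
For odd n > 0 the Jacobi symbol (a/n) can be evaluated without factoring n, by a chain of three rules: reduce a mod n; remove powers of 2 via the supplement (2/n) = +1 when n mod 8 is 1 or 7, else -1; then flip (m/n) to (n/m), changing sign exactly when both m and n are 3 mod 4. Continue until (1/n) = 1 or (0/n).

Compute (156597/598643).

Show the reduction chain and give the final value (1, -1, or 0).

-1

flip (156597/598643) -> (598643/156597): both odd, 156597 mod 4 = 1, 598643 mod 4 = 3, so the flip contributes +1; sign now +1
(598643/156597): 598643 mod 156597 = 128852, so (598643/156597) = (128852/156597)
factor out 2^2: 128852 = 2^2·32213; with 156597 mod 8 = 5, (2/156597) = -1; sign now +1; continue with (32213/156597)
flip (32213/156597) -> (156597/32213): both odd, 32213 mod 4 = 1, 156597 mod 4 = 1, so the flip contributes +1; sign now +1
(156597/32213): 156597 mod 32213 = 27745, so (156597/32213) = (27745/32213)
flip (27745/32213) -> (32213/27745): both odd, 27745 mod 4 = 1, 32213 mod 4 = 1, so the flip contributes +1; sign now +1
(32213/27745): 32213 mod 27745 = 4468, so (32213/27745) = (4468/27745)
factor out 2^2: 4468 = 2^2·1117; with 27745 mod 8 = 1, (2/27745) = +1; sign now +1; continue with (1117/27745)
flip (1117/27745) -> (27745/1117): both odd, 1117 mod 4 = 1, 27745 mod 4 = 1, so the flip contributes +1; sign now +1
(27745/1117): 27745 mod 1117 = 937, so (27745/1117) = (937/1117)
flip (937/1117) -> (1117/937): both odd, 937 mod 4 = 1, 1117 mod 4 = 1, so the flip contributes +1; sign now +1
(1117/937): 1117 mod 937 = 180, so (1117/937) = (180/937)
factor out 2^2: 180 = 2^2·45; with 937 mod 8 = 1, (2/937) = +1; sign now +1; continue with (45/937)
flip (45/937) -> (937/45): both odd, 45 mod 4 = 1, 937 mod 4 = 1, so the flip contributes +1; sign now +1
(937/45): 937 mod 45 = 37, so (937/45) = (37/45)
flip (37/45) -> (45/37): both odd, 37 mod 4 = 1, 45 mod 4 = 1, so the flip contributes +1; sign now +1
(45/37): 45 mod 37 = 8, so (45/37) = (8/37)
factor out 2^3: 8 = 2^3·1; with 37 mod 8 = 5, (2/37) = -1; sign now -1; continue with (1/37)
reached (1/37) = 1, so the symbol is -1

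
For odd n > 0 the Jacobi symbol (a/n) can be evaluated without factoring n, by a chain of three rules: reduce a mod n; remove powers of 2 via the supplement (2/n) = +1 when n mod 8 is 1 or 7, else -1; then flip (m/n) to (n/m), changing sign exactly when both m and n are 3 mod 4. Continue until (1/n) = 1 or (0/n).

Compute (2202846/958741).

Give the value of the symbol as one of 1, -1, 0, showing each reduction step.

-1

(2202846/958741) = (285364/958741)   [reduce mod 958741]
285364 = 2^2·71341; (2/958741) = -1 since 958741 mod 8 = 5, so (285364/958741) = (-1)^2·(71341/958741); sign now +1
reciprocity: (71341/958741) = +1·(958741/71341) since 71341 mod 4 = 1, 958741 mod 4 = 1; sign now +1
(958741/71341) = (31308/71341)   [reduce mod 71341]
31308 = 2^2·7827; (2/71341) = -1 since 71341 mod 8 = 5, so (31308/71341) = (-1)^2·(7827/71341); sign now +1
reciprocity: (7827/71341) = +1·(71341/7827) since 7827 mod 4 = 3, 71341 mod 4 = 1; sign now +1
(71341/7827) = (898/7827)   [reduce mod 7827]
898 = 2^1·449; (2/7827) = -1 since 7827 mod 8 = 3, so (898/7827) = (-1)^1·(449/7827); sign now -1
reciprocity: (449/7827) = +1·(7827/449) since 449 mod 4 = 1, 7827 mod 4 = 3; sign now -1
(7827/449) = (194/449)   [reduce mod 449]
194 = 2^1·97; (2/449) = +1 since 449 mod 8 = 1, so (194/449) = (+1)^1·(97/449); sign now -1
reciprocity: (97/449) = +1·(449/97) since 97 mod 4 = 1, 449 mod 4 = 1; sign now -1
(449/97) = (61/97)   [reduce mod 97]
reciprocity: (61/97) = +1·(97/61) since 61 mod 4 = 1, 97 mod 4 = 1; sign now -1
(97/61) = (36/61)   [reduce mod 61]
36 = 2^2·9; (2/61) = -1 since 61 mod 8 = 5, so (36/61) = (-1)^2·(9/61); sign now -1
reciprocity: (9/61) = +1·(61/9) since 9 mod 4 = 1, 61 mod 4 = 1; sign now -1
(61/9) = (7/9)   [reduce mod 9]
reciprocity: (7/9) = +1·(9/7) since 7 mod 4 = 3, 9 mod 4 = 1; sign now -1
(9/7) = (2/7)   [reduce mod 7]
2 = 2^1·1; (2/7) = +1 since 7 mod 8 = 7, so (2/7) = (+1)^1·(1/7); sign now -1
(1/7) = 1; final value = sign = -1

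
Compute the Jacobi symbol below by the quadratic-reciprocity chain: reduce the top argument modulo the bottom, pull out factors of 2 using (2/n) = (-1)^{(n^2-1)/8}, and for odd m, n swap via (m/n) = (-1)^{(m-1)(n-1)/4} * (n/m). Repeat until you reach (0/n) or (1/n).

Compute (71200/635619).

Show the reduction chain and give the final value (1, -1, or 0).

71200 = 2^5·2225; (2/635619) = -1 since 635619 mod 8 = 3, so (71200/635619) = (-1)^5·(2225/635619); sign now -1
reciprocity: (2225/635619) = +1·(635619/2225) since 2225 mod 4 = 1, 635619 mod 4 = 3; sign now -1
(635619/2225) = (1494/2225)   [reduce mod 2225]
1494 = 2^1·747; (2/2225) = +1 since 2225 mod 8 = 1, so (1494/2225) = (+1)^1·(747/2225); sign now -1
reciprocity: (747/2225) = +1·(2225/747) since 747 mod 4 = 3, 2225 mod 4 = 1; sign now -1
(2225/747) = (731/747)   [reduce mod 747]
reciprocity: (731/747) = -1·(747/731) since 731 mod 4 = 3, 747 mod 4 = 3; sign now +1
(747/731) = (16/731)   [reduce mod 731]
16 = 2^4·1; (2/731) = -1 since 731 mod 8 = 3, so (16/731) = (-1)^4·(1/731); sign now +1
(1/731) = 1; final value = sign = +1

1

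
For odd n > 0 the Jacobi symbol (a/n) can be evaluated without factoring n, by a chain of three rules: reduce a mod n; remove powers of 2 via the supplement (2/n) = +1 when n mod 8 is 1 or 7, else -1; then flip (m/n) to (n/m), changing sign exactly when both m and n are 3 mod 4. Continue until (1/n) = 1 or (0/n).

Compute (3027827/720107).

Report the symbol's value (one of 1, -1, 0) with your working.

-1

(3027827/720107) = (147399/720107)   [reduce mod 720107]
reciprocity: (147399/720107) = -1·(720107/147399) since 147399 mod 4 = 3, 720107 mod 4 = 3; sign now -1
(720107/147399) = (130511/147399)   [reduce mod 147399]
reciprocity: (130511/147399) = -1·(147399/130511) since 130511 mod 4 = 3, 147399 mod 4 = 3; sign now +1
(147399/130511) = (16888/130511)   [reduce mod 130511]
16888 = 2^3·2111; (2/130511) = +1 since 130511 mod 8 = 7, so (16888/130511) = (+1)^3·(2111/130511); sign now +1
reciprocity: (2111/130511) = -1·(130511/2111) since 2111 mod 4 = 3, 130511 mod 4 = 3; sign now -1
(130511/2111) = (1740/2111)   [reduce mod 2111]
1740 = 2^2·435; (2/2111) = +1 since 2111 mod 8 = 7, so (1740/2111) = (+1)^2·(435/2111); sign now -1
reciprocity: (435/2111) = -1·(2111/435) since 435 mod 4 = 3, 2111 mod 4 = 3; sign now +1
(2111/435) = (371/435)   [reduce mod 435]
reciprocity: (371/435) = -1·(435/371) since 371 mod 4 = 3, 435 mod 4 = 3; sign now -1
(435/371) = (64/371)   [reduce mod 371]
64 = 2^6·1; (2/371) = -1 since 371 mod 8 = 3, so (64/371) = (-1)^6·(1/371); sign now -1
(1/371) = 1; final value = sign = -1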